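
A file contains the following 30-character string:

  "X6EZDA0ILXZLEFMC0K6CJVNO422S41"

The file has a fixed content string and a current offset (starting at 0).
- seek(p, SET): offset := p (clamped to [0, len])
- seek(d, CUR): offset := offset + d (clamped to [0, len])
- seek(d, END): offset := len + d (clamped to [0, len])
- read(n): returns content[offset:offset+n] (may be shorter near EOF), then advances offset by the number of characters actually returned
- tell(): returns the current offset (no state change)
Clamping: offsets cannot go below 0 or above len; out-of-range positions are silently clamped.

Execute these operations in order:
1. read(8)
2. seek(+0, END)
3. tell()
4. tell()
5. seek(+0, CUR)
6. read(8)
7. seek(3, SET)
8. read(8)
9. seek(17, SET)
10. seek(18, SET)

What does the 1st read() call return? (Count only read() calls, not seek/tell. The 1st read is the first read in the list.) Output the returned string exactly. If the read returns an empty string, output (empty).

After 1 (read(8)): returned 'X6EZDA0I', offset=8
After 2 (seek(+0, END)): offset=30
After 3 (tell()): offset=30
After 4 (tell()): offset=30
After 5 (seek(+0, CUR)): offset=30
After 6 (read(8)): returned '', offset=30
After 7 (seek(3, SET)): offset=3
After 8 (read(8)): returned 'ZDA0ILXZ', offset=11
After 9 (seek(17, SET)): offset=17
After 10 (seek(18, SET)): offset=18

Answer: X6EZDA0I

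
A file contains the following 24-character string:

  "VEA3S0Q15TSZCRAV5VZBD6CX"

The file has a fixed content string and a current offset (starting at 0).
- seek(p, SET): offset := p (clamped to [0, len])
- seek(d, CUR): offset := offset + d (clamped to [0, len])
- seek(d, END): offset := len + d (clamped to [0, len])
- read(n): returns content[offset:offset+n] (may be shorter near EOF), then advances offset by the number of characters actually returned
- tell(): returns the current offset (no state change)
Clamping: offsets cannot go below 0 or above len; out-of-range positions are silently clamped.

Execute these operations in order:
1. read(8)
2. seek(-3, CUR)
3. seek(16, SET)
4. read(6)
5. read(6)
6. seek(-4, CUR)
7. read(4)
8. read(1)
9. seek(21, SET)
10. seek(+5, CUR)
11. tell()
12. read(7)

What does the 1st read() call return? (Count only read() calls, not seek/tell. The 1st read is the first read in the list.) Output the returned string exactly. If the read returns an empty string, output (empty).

Answer: VEA3S0Q1

Derivation:
After 1 (read(8)): returned 'VEA3S0Q1', offset=8
After 2 (seek(-3, CUR)): offset=5
After 3 (seek(16, SET)): offset=16
After 4 (read(6)): returned '5VZBD6', offset=22
After 5 (read(6)): returned 'CX', offset=24
After 6 (seek(-4, CUR)): offset=20
After 7 (read(4)): returned 'D6CX', offset=24
After 8 (read(1)): returned '', offset=24
After 9 (seek(21, SET)): offset=21
After 10 (seek(+5, CUR)): offset=24
After 11 (tell()): offset=24
After 12 (read(7)): returned '', offset=24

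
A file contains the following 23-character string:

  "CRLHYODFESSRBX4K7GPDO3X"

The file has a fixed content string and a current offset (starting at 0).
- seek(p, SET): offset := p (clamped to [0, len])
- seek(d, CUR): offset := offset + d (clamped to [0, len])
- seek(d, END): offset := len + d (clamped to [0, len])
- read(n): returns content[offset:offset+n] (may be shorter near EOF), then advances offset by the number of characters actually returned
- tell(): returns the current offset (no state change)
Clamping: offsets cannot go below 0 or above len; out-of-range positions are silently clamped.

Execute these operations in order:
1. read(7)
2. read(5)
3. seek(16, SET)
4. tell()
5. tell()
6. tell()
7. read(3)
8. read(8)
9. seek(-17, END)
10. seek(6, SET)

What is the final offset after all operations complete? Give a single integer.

After 1 (read(7)): returned 'CRLHYOD', offset=7
After 2 (read(5)): returned 'FESSR', offset=12
After 3 (seek(16, SET)): offset=16
After 4 (tell()): offset=16
After 5 (tell()): offset=16
After 6 (tell()): offset=16
After 7 (read(3)): returned '7GP', offset=19
After 8 (read(8)): returned 'DO3X', offset=23
After 9 (seek(-17, END)): offset=6
After 10 (seek(6, SET)): offset=6

Answer: 6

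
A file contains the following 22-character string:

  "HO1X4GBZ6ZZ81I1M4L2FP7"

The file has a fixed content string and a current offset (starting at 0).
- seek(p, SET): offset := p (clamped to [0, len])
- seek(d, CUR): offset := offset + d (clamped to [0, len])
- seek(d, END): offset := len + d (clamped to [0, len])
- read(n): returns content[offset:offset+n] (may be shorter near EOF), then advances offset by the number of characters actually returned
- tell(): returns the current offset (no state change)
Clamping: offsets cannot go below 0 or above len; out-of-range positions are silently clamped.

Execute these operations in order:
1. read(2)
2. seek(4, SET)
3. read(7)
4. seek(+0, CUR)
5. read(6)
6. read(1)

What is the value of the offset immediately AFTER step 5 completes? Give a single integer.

Answer: 17

Derivation:
After 1 (read(2)): returned 'HO', offset=2
After 2 (seek(4, SET)): offset=4
After 3 (read(7)): returned '4GBZ6ZZ', offset=11
After 4 (seek(+0, CUR)): offset=11
After 5 (read(6)): returned '81I1M4', offset=17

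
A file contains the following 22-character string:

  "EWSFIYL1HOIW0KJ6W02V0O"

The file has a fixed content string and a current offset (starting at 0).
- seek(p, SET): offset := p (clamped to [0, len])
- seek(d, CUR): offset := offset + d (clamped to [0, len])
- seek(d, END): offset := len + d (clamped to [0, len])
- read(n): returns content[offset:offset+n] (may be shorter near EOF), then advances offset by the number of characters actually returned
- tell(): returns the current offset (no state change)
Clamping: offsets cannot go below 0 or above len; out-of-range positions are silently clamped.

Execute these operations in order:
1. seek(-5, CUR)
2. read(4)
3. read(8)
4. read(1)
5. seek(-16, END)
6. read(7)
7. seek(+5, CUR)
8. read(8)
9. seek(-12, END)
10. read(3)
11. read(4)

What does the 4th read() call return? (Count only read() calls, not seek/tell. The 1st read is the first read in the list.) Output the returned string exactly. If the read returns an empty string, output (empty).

After 1 (seek(-5, CUR)): offset=0
After 2 (read(4)): returned 'EWSF', offset=4
After 3 (read(8)): returned 'IYL1HOIW', offset=12
After 4 (read(1)): returned '0', offset=13
After 5 (seek(-16, END)): offset=6
After 6 (read(7)): returned 'L1HOIW0', offset=13
After 7 (seek(+5, CUR)): offset=18
After 8 (read(8)): returned '2V0O', offset=22
After 9 (seek(-12, END)): offset=10
After 10 (read(3)): returned 'IW0', offset=13
After 11 (read(4)): returned 'KJ6W', offset=17

Answer: L1HOIW0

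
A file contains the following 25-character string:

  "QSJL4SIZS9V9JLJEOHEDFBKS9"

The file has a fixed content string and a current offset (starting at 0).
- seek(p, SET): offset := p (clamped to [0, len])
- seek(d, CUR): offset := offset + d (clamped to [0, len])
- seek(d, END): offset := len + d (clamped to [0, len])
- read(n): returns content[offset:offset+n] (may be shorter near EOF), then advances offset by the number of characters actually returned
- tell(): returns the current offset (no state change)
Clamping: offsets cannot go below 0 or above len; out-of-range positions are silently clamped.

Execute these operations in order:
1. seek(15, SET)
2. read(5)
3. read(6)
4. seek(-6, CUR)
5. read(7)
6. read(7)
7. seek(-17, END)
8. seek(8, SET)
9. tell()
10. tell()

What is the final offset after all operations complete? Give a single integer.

After 1 (seek(15, SET)): offset=15
After 2 (read(5)): returned 'EOHED', offset=20
After 3 (read(6)): returned 'FBKS9', offset=25
After 4 (seek(-6, CUR)): offset=19
After 5 (read(7)): returned 'DFBKS9', offset=25
After 6 (read(7)): returned '', offset=25
After 7 (seek(-17, END)): offset=8
After 8 (seek(8, SET)): offset=8
After 9 (tell()): offset=8
After 10 (tell()): offset=8

Answer: 8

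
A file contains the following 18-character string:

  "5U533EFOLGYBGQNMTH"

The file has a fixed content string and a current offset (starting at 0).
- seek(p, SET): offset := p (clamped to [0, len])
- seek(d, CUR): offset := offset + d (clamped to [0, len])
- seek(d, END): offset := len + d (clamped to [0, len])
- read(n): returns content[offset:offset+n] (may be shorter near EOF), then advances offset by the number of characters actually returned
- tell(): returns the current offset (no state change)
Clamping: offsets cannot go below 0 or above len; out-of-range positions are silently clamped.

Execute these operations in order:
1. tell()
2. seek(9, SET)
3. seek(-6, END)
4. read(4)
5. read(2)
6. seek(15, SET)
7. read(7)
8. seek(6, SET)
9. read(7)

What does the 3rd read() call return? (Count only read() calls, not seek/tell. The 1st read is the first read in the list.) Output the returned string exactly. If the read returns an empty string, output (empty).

After 1 (tell()): offset=0
After 2 (seek(9, SET)): offset=9
After 3 (seek(-6, END)): offset=12
After 4 (read(4)): returned 'GQNM', offset=16
After 5 (read(2)): returned 'TH', offset=18
After 6 (seek(15, SET)): offset=15
After 7 (read(7)): returned 'MTH', offset=18
After 8 (seek(6, SET)): offset=6
After 9 (read(7)): returned 'FOLGYBG', offset=13

Answer: MTH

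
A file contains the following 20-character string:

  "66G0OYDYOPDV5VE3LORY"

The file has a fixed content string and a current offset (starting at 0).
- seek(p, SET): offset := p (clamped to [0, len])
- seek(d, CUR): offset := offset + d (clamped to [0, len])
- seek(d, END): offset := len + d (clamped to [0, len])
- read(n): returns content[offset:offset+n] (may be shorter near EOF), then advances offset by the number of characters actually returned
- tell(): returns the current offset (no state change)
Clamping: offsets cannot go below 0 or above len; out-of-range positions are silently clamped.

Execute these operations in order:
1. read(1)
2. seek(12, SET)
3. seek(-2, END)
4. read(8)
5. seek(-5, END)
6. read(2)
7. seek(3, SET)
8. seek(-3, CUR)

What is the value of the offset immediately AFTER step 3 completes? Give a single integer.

After 1 (read(1)): returned '6', offset=1
After 2 (seek(12, SET)): offset=12
After 3 (seek(-2, END)): offset=18

Answer: 18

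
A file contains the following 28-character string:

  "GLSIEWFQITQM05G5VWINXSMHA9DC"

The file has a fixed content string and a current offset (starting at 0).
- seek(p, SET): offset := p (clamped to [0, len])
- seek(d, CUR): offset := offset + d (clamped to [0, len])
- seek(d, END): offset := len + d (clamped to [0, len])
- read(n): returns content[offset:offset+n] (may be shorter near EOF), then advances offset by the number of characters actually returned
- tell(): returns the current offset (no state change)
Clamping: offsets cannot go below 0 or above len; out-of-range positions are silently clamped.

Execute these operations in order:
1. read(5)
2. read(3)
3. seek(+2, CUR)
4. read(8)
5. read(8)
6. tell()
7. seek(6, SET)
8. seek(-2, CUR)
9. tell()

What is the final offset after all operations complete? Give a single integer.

Answer: 4

Derivation:
After 1 (read(5)): returned 'GLSIE', offset=5
After 2 (read(3)): returned 'WFQ', offset=8
After 3 (seek(+2, CUR)): offset=10
After 4 (read(8)): returned 'QM05G5VW', offset=18
After 5 (read(8)): returned 'INXSMHA9', offset=26
After 6 (tell()): offset=26
After 7 (seek(6, SET)): offset=6
After 8 (seek(-2, CUR)): offset=4
After 9 (tell()): offset=4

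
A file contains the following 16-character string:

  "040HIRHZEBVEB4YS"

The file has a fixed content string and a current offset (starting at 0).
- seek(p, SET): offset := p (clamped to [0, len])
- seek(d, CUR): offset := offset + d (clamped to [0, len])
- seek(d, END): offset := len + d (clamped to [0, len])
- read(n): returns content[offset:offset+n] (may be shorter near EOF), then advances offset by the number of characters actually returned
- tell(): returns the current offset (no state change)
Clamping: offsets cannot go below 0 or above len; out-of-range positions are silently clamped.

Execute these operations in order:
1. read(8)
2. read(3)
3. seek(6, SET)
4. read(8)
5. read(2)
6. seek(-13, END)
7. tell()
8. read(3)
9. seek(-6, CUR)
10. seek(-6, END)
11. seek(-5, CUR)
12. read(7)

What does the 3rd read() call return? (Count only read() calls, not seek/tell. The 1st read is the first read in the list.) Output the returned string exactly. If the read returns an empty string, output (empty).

Answer: HZEBVEB4

Derivation:
After 1 (read(8)): returned '040HIRHZ', offset=8
After 2 (read(3)): returned 'EBV', offset=11
After 3 (seek(6, SET)): offset=6
After 4 (read(8)): returned 'HZEBVEB4', offset=14
After 5 (read(2)): returned 'YS', offset=16
After 6 (seek(-13, END)): offset=3
After 7 (tell()): offset=3
After 8 (read(3)): returned 'HIR', offset=6
After 9 (seek(-6, CUR)): offset=0
After 10 (seek(-6, END)): offset=10
After 11 (seek(-5, CUR)): offset=5
After 12 (read(7)): returned 'RHZEBVE', offset=12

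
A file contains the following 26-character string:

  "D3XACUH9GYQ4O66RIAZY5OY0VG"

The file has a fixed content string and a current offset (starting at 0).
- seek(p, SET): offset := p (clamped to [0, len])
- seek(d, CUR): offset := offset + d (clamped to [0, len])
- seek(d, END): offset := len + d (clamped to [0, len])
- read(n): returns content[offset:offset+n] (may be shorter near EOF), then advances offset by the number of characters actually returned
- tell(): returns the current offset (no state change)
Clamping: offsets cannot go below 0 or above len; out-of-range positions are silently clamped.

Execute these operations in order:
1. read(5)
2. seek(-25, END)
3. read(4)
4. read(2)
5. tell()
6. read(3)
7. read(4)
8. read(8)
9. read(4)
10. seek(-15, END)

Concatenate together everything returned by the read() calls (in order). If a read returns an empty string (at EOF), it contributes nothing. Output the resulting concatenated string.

After 1 (read(5)): returned 'D3XAC', offset=5
After 2 (seek(-25, END)): offset=1
After 3 (read(4)): returned '3XAC', offset=5
After 4 (read(2)): returned 'UH', offset=7
After 5 (tell()): offset=7
After 6 (read(3)): returned '9GY', offset=10
After 7 (read(4)): returned 'Q4O6', offset=14
After 8 (read(8)): returned '6RIAZY5O', offset=22
After 9 (read(4)): returned 'Y0VG', offset=26
After 10 (seek(-15, END)): offset=11

Answer: D3XAC3XACUH9GYQ4O66RIAZY5OY0VG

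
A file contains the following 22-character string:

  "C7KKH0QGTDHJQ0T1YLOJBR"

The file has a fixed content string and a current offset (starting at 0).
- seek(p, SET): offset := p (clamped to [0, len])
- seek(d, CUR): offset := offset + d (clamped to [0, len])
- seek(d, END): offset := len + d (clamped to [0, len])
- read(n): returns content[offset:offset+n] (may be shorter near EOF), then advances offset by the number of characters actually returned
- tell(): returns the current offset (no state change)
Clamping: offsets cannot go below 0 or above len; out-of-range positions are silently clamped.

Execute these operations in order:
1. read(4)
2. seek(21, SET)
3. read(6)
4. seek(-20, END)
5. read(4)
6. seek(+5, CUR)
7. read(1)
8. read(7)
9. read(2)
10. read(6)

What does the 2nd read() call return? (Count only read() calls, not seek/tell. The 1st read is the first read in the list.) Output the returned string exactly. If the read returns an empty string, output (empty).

Answer: R

Derivation:
After 1 (read(4)): returned 'C7KK', offset=4
After 2 (seek(21, SET)): offset=21
After 3 (read(6)): returned 'R', offset=22
After 4 (seek(-20, END)): offset=2
After 5 (read(4)): returned 'KKH0', offset=6
After 6 (seek(+5, CUR)): offset=11
After 7 (read(1)): returned 'J', offset=12
After 8 (read(7)): returned 'Q0T1YLO', offset=19
After 9 (read(2)): returned 'JB', offset=21
After 10 (read(6)): returned 'R', offset=22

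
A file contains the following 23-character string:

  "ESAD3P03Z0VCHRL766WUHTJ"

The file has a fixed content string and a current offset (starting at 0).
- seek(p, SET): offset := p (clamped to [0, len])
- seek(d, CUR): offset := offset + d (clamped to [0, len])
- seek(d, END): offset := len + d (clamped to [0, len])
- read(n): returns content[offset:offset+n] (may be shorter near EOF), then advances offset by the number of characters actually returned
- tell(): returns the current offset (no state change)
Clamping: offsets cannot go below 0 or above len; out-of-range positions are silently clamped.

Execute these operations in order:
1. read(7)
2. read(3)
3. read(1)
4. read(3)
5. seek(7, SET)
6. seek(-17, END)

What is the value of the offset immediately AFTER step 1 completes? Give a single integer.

Answer: 7

Derivation:
After 1 (read(7)): returned 'ESAD3P0', offset=7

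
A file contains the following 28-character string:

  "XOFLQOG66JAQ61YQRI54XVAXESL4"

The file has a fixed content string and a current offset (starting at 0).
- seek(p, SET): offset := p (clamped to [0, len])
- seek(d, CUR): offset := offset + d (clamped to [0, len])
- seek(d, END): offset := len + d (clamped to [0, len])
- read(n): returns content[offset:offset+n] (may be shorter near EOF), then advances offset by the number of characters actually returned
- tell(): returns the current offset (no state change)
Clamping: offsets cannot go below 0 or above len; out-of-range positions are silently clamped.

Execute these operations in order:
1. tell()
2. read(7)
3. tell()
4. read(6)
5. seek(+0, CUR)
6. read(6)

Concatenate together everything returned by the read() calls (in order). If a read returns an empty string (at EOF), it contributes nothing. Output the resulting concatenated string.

After 1 (tell()): offset=0
After 2 (read(7)): returned 'XOFLQOG', offset=7
After 3 (tell()): offset=7
After 4 (read(6)): returned '66JAQ6', offset=13
After 5 (seek(+0, CUR)): offset=13
After 6 (read(6)): returned '1YQRI5', offset=19

Answer: XOFLQOG66JAQ61YQRI5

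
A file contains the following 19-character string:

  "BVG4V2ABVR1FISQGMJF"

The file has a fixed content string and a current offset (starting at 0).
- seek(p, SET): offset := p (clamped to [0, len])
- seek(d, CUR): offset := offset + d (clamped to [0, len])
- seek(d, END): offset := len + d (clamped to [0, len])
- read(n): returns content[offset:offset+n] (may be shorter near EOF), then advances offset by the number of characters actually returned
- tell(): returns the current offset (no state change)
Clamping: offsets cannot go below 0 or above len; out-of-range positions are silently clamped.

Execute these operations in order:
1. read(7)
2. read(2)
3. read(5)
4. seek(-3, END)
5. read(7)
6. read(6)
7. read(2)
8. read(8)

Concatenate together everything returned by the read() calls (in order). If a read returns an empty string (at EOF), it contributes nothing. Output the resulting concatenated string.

After 1 (read(7)): returned 'BVG4V2A', offset=7
After 2 (read(2)): returned 'BV', offset=9
After 3 (read(5)): returned 'R1FIS', offset=14
After 4 (seek(-3, END)): offset=16
After 5 (read(7)): returned 'MJF', offset=19
After 6 (read(6)): returned '', offset=19
After 7 (read(2)): returned '', offset=19
After 8 (read(8)): returned '', offset=19

Answer: BVG4V2ABVR1FISMJF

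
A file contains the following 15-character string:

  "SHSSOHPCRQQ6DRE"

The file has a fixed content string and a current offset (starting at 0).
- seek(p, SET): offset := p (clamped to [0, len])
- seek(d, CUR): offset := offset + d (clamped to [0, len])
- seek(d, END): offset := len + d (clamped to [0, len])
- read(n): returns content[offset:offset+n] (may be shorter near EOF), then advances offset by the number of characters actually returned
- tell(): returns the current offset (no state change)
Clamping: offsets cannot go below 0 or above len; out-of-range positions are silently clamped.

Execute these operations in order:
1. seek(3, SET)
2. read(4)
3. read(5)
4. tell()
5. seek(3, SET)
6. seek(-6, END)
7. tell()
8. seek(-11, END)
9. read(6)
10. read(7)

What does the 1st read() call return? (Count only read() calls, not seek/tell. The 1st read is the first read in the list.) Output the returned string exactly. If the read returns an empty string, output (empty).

After 1 (seek(3, SET)): offset=3
After 2 (read(4)): returned 'SOHP', offset=7
After 3 (read(5)): returned 'CRQQ6', offset=12
After 4 (tell()): offset=12
After 5 (seek(3, SET)): offset=3
After 6 (seek(-6, END)): offset=9
After 7 (tell()): offset=9
After 8 (seek(-11, END)): offset=4
After 9 (read(6)): returned 'OHPCRQ', offset=10
After 10 (read(7)): returned 'Q6DRE', offset=15

Answer: SOHP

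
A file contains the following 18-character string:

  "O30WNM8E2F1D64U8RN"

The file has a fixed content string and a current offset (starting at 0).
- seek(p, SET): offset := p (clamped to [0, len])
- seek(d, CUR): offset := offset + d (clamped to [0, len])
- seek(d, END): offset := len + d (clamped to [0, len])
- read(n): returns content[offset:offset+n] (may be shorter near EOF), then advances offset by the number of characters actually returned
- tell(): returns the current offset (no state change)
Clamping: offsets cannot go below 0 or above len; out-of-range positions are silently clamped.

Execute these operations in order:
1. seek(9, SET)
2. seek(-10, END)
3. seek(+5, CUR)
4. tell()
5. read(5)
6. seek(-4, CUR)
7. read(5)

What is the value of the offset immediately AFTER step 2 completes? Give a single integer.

After 1 (seek(9, SET)): offset=9
After 2 (seek(-10, END)): offset=8

Answer: 8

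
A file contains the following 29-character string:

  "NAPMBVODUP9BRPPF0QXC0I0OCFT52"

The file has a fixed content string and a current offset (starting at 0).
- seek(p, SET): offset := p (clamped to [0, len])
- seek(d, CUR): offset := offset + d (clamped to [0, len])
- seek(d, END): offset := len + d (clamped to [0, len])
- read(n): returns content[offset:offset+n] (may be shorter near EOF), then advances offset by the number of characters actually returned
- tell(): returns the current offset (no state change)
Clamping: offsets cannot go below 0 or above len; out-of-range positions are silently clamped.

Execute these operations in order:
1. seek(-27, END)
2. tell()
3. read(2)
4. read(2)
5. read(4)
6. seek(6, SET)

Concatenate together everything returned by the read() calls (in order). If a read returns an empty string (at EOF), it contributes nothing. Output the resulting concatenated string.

After 1 (seek(-27, END)): offset=2
After 2 (tell()): offset=2
After 3 (read(2)): returned 'PM', offset=4
After 4 (read(2)): returned 'BV', offset=6
After 5 (read(4)): returned 'ODUP', offset=10
After 6 (seek(6, SET)): offset=6

Answer: PMBVODUP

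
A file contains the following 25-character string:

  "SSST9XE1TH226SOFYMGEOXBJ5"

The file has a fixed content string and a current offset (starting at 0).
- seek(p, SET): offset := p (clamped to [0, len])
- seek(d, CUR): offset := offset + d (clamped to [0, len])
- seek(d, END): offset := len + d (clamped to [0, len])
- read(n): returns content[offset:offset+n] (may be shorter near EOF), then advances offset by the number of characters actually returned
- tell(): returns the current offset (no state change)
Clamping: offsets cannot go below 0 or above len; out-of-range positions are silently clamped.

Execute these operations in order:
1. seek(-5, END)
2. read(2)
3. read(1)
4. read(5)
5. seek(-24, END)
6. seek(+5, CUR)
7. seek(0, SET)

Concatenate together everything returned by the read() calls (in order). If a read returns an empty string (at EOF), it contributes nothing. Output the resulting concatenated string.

After 1 (seek(-5, END)): offset=20
After 2 (read(2)): returned 'OX', offset=22
After 3 (read(1)): returned 'B', offset=23
After 4 (read(5)): returned 'J5', offset=25
After 5 (seek(-24, END)): offset=1
After 6 (seek(+5, CUR)): offset=6
After 7 (seek(0, SET)): offset=0

Answer: OXBJ5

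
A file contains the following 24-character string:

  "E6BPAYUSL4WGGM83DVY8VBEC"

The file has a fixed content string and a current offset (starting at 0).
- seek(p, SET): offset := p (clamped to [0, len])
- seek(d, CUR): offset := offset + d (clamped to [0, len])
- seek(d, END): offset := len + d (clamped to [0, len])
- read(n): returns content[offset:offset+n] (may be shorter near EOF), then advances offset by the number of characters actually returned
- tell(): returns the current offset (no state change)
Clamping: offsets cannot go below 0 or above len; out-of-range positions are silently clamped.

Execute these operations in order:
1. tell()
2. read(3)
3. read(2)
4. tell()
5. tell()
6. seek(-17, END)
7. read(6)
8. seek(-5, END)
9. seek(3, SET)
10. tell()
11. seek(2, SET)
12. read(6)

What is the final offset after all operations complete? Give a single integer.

After 1 (tell()): offset=0
After 2 (read(3)): returned 'E6B', offset=3
After 3 (read(2)): returned 'PA', offset=5
After 4 (tell()): offset=5
After 5 (tell()): offset=5
After 6 (seek(-17, END)): offset=7
After 7 (read(6)): returned 'SL4WGG', offset=13
After 8 (seek(-5, END)): offset=19
After 9 (seek(3, SET)): offset=3
After 10 (tell()): offset=3
After 11 (seek(2, SET)): offset=2
After 12 (read(6)): returned 'BPAYUS', offset=8

Answer: 8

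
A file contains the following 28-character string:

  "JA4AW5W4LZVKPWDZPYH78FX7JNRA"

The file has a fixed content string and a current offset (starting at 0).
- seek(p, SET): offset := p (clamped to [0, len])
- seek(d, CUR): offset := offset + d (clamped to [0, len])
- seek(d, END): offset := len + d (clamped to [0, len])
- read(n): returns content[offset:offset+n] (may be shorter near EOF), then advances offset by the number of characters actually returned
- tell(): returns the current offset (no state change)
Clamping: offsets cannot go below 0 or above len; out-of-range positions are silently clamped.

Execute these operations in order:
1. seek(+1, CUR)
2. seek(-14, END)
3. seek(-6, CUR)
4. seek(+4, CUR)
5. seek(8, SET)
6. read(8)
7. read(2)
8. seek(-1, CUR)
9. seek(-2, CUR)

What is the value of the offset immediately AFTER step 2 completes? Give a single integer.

After 1 (seek(+1, CUR)): offset=1
After 2 (seek(-14, END)): offset=14

Answer: 14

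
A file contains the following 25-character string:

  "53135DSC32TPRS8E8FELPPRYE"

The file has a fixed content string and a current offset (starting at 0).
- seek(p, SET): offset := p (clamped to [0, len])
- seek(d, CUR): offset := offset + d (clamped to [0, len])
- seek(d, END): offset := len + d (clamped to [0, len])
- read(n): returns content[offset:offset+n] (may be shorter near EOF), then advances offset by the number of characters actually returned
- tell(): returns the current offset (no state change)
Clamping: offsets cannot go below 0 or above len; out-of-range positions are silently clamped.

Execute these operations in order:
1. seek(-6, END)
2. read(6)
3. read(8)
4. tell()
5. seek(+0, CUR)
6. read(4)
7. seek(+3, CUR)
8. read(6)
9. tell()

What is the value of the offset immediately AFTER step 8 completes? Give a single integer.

Answer: 25

Derivation:
After 1 (seek(-6, END)): offset=19
After 2 (read(6)): returned 'LPPRYE', offset=25
After 3 (read(8)): returned '', offset=25
After 4 (tell()): offset=25
After 5 (seek(+0, CUR)): offset=25
After 6 (read(4)): returned '', offset=25
After 7 (seek(+3, CUR)): offset=25
After 8 (read(6)): returned '', offset=25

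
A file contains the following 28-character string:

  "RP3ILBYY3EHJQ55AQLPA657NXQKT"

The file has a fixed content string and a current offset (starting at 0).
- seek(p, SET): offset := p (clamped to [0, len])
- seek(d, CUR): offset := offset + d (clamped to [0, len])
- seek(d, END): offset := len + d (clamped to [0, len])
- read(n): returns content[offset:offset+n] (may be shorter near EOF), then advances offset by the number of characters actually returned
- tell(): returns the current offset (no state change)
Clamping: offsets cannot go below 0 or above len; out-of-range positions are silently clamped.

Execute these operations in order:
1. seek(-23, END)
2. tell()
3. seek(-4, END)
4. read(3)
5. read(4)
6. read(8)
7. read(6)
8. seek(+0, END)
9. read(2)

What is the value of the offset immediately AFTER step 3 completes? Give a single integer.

Answer: 24

Derivation:
After 1 (seek(-23, END)): offset=5
After 2 (tell()): offset=5
After 3 (seek(-4, END)): offset=24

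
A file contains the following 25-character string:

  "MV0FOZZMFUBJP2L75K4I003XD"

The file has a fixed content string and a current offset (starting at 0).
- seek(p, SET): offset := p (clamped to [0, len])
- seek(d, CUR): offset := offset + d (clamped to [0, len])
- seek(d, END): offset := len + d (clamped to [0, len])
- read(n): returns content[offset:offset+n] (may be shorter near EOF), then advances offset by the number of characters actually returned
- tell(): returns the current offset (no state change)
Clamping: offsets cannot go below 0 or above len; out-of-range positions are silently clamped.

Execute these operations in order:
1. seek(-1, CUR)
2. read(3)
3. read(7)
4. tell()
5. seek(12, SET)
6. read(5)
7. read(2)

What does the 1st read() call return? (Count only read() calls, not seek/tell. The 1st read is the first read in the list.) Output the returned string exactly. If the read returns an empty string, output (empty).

Answer: MV0

Derivation:
After 1 (seek(-1, CUR)): offset=0
After 2 (read(3)): returned 'MV0', offset=3
After 3 (read(7)): returned 'FOZZMFU', offset=10
After 4 (tell()): offset=10
After 5 (seek(12, SET)): offset=12
After 6 (read(5)): returned 'P2L75', offset=17
After 7 (read(2)): returned 'K4', offset=19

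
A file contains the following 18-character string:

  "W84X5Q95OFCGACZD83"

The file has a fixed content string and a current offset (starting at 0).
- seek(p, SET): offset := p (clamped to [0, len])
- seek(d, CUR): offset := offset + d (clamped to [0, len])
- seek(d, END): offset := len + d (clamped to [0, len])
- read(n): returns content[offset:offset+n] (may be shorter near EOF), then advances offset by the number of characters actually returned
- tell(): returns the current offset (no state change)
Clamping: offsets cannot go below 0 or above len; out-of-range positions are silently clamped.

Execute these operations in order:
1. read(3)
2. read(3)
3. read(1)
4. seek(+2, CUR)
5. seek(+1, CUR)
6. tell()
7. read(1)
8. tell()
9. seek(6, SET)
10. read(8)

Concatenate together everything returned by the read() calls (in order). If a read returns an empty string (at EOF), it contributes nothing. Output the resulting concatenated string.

Answer: W84X5Q9C95OFCGAC

Derivation:
After 1 (read(3)): returned 'W84', offset=3
After 2 (read(3)): returned 'X5Q', offset=6
After 3 (read(1)): returned '9', offset=7
After 4 (seek(+2, CUR)): offset=9
After 5 (seek(+1, CUR)): offset=10
After 6 (tell()): offset=10
After 7 (read(1)): returned 'C', offset=11
After 8 (tell()): offset=11
After 9 (seek(6, SET)): offset=6
After 10 (read(8)): returned '95OFCGAC', offset=14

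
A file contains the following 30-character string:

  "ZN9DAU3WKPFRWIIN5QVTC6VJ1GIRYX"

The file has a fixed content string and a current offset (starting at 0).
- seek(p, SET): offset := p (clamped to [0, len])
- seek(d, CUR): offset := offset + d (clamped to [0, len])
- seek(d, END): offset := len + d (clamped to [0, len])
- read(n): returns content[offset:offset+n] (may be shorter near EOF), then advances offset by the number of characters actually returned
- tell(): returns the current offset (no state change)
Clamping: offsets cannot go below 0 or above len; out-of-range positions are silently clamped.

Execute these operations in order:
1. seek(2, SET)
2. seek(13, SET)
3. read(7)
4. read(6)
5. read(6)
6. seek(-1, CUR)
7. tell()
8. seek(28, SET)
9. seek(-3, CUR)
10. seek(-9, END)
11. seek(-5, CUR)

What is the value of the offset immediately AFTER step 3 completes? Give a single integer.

Answer: 20

Derivation:
After 1 (seek(2, SET)): offset=2
After 2 (seek(13, SET)): offset=13
After 3 (read(7)): returned 'IIN5QVT', offset=20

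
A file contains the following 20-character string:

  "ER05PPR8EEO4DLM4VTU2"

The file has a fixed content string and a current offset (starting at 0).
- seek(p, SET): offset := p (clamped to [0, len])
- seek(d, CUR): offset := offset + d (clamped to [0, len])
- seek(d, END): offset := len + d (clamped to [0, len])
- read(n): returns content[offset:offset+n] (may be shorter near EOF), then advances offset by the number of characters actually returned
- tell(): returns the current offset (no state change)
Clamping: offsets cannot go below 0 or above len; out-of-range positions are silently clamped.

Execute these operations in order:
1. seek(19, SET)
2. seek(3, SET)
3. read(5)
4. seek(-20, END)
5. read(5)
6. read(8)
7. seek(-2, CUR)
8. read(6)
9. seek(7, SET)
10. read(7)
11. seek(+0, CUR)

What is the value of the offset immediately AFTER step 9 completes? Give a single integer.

Answer: 7

Derivation:
After 1 (seek(19, SET)): offset=19
After 2 (seek(3, SET)): offset=3
After 3 (read(5)): returned '5PPR8', offset=8
After 4 (seek(-20, END)): offset=0
After 5 (read(5)): returned 'ER05P', offset=5
After 6 (read(8)): returned 'PR8EEO4D', offset=13
After 7 (seek(-2, CUR)): offset=11
After 8 (read(6)): returned '4DLM4V', offset=17
After 9 (seek(7, SET)): offset=7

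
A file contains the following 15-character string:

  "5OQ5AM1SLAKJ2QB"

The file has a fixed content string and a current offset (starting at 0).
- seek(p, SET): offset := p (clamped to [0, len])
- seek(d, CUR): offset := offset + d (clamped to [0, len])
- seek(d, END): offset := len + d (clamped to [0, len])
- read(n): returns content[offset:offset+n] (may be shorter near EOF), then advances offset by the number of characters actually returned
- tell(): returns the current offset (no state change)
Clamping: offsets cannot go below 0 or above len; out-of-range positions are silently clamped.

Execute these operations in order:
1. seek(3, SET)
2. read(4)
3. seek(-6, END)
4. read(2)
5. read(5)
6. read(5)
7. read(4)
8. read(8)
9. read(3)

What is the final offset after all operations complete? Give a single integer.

After 1 (seek(3, SET)): offset=3
After 2 (read(4)): returned '5AM1', offset=7
After 3 (seek(-6, END)): offset=9
After 4 (read(2)): returned 'AK', offset=11
After 5 (read(5)): returned 'J2QB', offset=15
After 6 (read(5)): returned '', offset=15
After 7 (read(4)): returned '', offset=15
After 8 (read(8)): returned '', offset=15
After 9 (read(3)): returned '', offset=15

Answer: 15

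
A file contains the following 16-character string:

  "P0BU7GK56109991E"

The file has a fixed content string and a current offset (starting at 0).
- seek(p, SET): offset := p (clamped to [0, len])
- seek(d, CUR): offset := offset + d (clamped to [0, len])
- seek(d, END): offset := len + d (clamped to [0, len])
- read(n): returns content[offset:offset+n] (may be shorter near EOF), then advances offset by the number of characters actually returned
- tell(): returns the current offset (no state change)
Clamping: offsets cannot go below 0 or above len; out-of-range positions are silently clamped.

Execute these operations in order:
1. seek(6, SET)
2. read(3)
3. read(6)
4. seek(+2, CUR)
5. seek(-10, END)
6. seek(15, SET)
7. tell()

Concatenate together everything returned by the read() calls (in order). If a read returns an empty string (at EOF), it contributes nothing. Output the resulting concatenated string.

Answer: K56109991

Derivation:
After 1 (seek(6, SET)): offset=6
After 2 (read(3)): returned 'K56', offset=9
After 3 (read(6)): returned '109991', offset=15
After 4 (seek(+2, CUR)): offset=16
After 5 (seek(-10, END)): offset=6
After 6 (seek(15, SET)): offset=15
After 7 (tell()): offset=15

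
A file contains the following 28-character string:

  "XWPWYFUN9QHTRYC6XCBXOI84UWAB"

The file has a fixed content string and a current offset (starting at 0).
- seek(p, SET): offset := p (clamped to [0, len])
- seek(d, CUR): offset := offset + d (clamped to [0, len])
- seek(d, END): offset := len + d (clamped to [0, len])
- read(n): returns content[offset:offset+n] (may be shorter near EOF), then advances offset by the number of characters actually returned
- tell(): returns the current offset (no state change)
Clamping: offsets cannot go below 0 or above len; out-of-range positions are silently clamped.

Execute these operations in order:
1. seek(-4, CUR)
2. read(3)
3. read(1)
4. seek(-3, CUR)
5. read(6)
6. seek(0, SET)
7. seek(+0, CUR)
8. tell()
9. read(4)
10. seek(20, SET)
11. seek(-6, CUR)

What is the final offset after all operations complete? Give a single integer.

Answer: 14

Derivation:
After 1 (seek(-4, CUR)): offset=0
After 2 (read(3)): returned 'XWP', offset=3
After 3 (read(1)): returned 'W', offset=4
After 4 (seek(-3, CUR)): offset=1
After 5 (read(6)): returned 'WPWYFU', offset=7
After 6 (seek(0, SET)): offset=0
After 7 (seek(+0, CUR)): offset=0
After 8 (tell()): offset=0
After 9 (read(4)): returned 'XWPW', offset=4
After 10 (seek(20, SET)): offset=20
After 11 (seek(-6, CUR)): offset=14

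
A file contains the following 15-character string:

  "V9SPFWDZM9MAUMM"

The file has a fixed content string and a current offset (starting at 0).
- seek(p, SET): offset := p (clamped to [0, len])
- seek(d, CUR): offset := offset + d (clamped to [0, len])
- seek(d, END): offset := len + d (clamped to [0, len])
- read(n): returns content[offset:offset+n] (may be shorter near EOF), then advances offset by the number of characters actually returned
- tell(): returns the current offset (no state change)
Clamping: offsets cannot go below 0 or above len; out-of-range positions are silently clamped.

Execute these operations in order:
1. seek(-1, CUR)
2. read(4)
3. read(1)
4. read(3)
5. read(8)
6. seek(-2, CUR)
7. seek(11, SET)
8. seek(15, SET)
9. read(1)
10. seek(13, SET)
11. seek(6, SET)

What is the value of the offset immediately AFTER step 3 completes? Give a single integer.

After 1 (seek(-1, CUR)): offset=0
After 2 (read(4)): returned 'V9SP', offset=4
After 3 (read(1)): returned 'F', offset=5

Answer: 5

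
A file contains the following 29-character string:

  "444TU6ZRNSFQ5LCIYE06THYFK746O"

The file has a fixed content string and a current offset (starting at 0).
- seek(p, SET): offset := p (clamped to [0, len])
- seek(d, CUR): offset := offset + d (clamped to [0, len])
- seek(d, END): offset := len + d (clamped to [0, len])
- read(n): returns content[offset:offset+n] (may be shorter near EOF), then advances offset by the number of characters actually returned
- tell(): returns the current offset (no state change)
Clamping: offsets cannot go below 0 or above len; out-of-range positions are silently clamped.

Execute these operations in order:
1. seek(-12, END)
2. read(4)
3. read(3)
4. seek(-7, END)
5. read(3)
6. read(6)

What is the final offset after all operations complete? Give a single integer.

After 1 (seek(-12, END)): offset=17
After 2 (read(4)): returned 'E06T', offset=21
After 3 (read(3)): returned 'HYF', offset=24
After 4 (seek(-7, END)): offset=22
After 5 (read(3)): returned 'YFK', offset=25
After 6 (read(6)): returned '746O', offset=29

Answer: 29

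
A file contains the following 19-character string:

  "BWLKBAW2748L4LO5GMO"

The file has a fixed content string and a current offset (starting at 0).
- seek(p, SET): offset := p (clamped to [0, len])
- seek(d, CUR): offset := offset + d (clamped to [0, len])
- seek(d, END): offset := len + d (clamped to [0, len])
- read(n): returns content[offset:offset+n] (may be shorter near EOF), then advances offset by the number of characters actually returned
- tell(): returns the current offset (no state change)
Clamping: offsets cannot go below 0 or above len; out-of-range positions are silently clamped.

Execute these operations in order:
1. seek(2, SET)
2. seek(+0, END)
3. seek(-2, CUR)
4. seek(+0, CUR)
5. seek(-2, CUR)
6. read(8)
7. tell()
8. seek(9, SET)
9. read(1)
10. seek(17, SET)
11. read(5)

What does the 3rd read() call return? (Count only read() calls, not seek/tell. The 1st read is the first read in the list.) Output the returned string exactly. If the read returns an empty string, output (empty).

After 1 (seek(2, SET)): offset=2
After 2 (seek(+0, END)): offset=19
After 3 (seek(-2, CUR)): offset=17
After 4 (seek(+0, CUR)): offset=17
After 5 (seek(-2, CUR)): offset=15
After 6 (read(8)): returned '5GMO', offset=19
After 7 (tell()): offset=19
After 8 (seek(9, SET)): offset=9
After 9 (read(1)): returned '4', offset=10
After 10 (seek(17, SET)): offset=17
After 11 (read(5)): returned 'MO', offset=19

Answer: MO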